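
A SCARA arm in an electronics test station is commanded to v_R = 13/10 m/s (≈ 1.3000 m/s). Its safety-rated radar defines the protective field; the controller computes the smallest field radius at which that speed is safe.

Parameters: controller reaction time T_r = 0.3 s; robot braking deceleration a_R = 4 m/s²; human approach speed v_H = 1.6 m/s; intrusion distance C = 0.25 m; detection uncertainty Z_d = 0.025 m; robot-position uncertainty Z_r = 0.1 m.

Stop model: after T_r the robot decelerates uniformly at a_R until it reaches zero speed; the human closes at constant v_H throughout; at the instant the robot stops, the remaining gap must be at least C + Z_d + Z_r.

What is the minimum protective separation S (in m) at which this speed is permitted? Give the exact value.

T_s = v_R/a_R = (13/10)/4 = 0.3250 s
robot in T_r: 1.3000·0.3000 = 0.3900 m
robot under decel: 1.3000²/(2·4.0000) = 0.2112 m
human closes 1.6000·0.6250 = 1.0000 m
margins: 0.2500+0.0250+0.1000 = 0.3750 m
S_min ≈ 0.3900+0.2112+1.0000+0.3750  ⇒  S_min = 1581/800 m

S_min = 1581/800 m = 1.9763 m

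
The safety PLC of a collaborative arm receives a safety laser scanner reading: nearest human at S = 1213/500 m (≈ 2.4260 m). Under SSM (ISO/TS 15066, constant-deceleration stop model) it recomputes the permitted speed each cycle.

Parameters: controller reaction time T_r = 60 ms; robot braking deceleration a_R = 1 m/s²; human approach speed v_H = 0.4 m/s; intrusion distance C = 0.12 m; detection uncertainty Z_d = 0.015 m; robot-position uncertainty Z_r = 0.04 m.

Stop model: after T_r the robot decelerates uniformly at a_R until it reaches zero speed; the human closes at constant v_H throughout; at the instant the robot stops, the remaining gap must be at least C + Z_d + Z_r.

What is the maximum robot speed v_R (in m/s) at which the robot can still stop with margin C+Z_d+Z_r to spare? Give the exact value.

v_R_max = 17/10 m/s = 1.7000 m/s

collect terms ⇒ (1/2)·v_R² + (23/50)·v_R + (-2227/1000) = 0
  disc = (23/50)² − 4·(1/2)·(-2227/1000) = 2916/625 ; √disc = 54/25
  v_R = (−(23/50) + 54/25) / (2·(1/2)) = 17/10 m/s
check:
braking lasts T_s = (17/10)/1 = 1.7000 s
robot covers v_R·T_r = 1.7000·0.0600 = 0.1020 m before braking
robot covers 1.7000·1.7000 − ½·1.0000·1.7000² = 1.4450 m while stopping
human over T_r+T_s: 0.4000·(0.0600+1.7000) = 0.7040 m
C+Z_d+Z_r = 0.1200+0.0150+0.0400 = 0.1750 m
sum ≈ 0.1020+1.4450+0.7040+0.1750 ≈ 2.4260 m = S ✓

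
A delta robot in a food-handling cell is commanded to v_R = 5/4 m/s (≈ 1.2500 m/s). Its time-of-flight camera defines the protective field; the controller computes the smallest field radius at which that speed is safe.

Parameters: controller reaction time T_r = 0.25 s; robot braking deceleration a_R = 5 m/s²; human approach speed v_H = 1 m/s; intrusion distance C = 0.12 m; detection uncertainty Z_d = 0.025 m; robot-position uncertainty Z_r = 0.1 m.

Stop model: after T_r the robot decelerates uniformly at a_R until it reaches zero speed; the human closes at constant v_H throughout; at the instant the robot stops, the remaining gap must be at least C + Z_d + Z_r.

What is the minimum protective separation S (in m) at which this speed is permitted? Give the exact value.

S_min = 971/800 m = 1.2138 m

stop time T_s = (5/4)/5 = 0.2500 s
robot covers v_R·T_r = 1.2500·0.2500 = 0.3125 m before braking
robot covers 1.2500·0.2500 − ½·5.0000·0.2500² = 0.1562 m while stopping
human over T_r+T_s: 1.0000·(0.2500+0.2500) = 0.5000 m
margins: 0.1200+0.0250+0.1000 = 0.2450 m
S_min ≈ 0.3125+0.1562+0.5000+0.2450  ⇒  S_min = 971/800 m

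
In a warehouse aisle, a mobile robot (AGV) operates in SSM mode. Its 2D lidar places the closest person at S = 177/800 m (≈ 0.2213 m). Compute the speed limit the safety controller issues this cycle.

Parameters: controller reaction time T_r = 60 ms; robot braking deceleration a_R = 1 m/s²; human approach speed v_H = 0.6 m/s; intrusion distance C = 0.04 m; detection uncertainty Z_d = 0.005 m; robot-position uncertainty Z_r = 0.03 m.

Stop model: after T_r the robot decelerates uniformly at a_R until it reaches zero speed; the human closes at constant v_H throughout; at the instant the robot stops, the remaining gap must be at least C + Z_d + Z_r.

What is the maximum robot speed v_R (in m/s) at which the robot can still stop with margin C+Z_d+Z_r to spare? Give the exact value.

at the boundary: (1/2)·v² + (33/50)·v + (-441/4000) = 0
  disc = (33/50)² − 4·(1/2)·(-441/4000) = 6561/10000 ; √disc = 81/100
  v_R = (−(33/50) + 81/100) / (2·(1/2)) = 3/20 m/s
check:
T_s = v_R/a_R = (3/20)/1 = 0.1500 s
robot covers v_R·T_r = 0.1500·0.0600 = 0.0090 m before braking
braking distance = 0.1500²/(2·1.0000) = 0.0112 m
human over T_r+T_s: 0.6000·(0.0600+0.1500) = 0.1260 m
margins: 0.0400+0.0050+0.0300 = 0.0750 m
sum ≈ 0.0090+0.0112+0.1260+0.0750 ≈ 0.2213 m = S ✓

v_R_max = 3/20 m/s = 0.1500 m/s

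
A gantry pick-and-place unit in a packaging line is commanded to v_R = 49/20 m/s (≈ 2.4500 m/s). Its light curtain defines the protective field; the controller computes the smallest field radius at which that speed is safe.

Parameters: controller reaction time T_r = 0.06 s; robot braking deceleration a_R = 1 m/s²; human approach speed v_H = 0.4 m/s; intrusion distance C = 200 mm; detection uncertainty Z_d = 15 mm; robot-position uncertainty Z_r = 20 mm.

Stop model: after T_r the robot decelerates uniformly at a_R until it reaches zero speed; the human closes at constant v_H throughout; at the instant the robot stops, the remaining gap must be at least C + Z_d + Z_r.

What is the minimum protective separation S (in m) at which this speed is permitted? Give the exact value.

stop time T_s = (49/20)/1 = 2.4500 s
robot covers v_R·T_r = 2.4500·0.0600 = 0.1470 m before braking
robot under decel: 2.4500²/(2·1.0000) = 3.0013 m
human closes 0.4000·2.5100 = 1.0040 m
margins: 0.2000+0.0150+0.0200 = 0.2350 m
S_min ≈ 0.1470+3.0013+1.0040+0.2350  ⇒  S_min = 17549/4000 m

S_min = 17549/4000 m = 4.3872 m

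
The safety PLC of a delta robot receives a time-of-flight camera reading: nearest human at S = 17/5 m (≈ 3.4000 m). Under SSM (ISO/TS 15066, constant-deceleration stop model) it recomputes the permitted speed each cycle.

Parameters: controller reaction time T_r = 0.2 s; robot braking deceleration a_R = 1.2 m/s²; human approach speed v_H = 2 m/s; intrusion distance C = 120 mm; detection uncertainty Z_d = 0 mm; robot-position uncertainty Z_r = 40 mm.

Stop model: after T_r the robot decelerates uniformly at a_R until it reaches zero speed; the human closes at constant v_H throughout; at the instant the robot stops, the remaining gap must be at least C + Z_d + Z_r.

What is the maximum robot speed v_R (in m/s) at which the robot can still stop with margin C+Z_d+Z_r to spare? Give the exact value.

v_R_max = 6/5 m/s = 1.2000 m/s

quadratic (5/12)·v² + (28/15)·v + (-71/25) = 0
  disc = (28/15)² − 4·(5/12)·(-71/25) = 1849/225 ; √disc = 43/15
  v_R = (−(28/15) + 43/15) / (2·(5/12)) = 6/5 m/s
check:
T_s = v_R/a_R = (6/5)/(6/5) = 1.0000 s
reaction-phase robot travel = 1.2000·0.2000 = 0.2400 m
robot under decel: 1.2000²/(2·1.2000) = 0.6000 m
person approaches 2.0000·(0.2000+1.0000) = 2.4000 m
C+Z_d+Z_r = 0.1200+0.0000+0.0400 = 0.1600 m
sum ≈ 0.2400+0.6000+2.4000+0.1600 ≈ 3.4000 m = S ✓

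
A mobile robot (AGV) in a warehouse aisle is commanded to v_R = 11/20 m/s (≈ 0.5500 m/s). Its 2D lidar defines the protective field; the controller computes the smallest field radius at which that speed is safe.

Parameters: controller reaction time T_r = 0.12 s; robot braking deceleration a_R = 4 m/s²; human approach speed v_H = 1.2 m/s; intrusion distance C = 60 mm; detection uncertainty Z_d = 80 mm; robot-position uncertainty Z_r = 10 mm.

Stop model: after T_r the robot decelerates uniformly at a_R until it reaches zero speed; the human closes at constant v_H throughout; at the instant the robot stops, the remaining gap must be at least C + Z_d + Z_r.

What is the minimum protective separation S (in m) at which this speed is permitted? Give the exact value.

S_min = 1801/3200 m = 0.5628 m

braking lasts T_s = (11/20)/4 = 0.1375 s
robot in T_r: 0.5500·0.1200 = 0.0660 m
robot under decel: 0.5500²/(2·4.0000) = 0.0378 m
human over T_r+T_s: 1.2000·(0.1200+0.1375) = 0.3090 m
C+Z_d+Z_r = 0.0600+0.0800+0.0100 = 0.1500 m
S_min ≈ 0.0660+0.0378+0.3090+0.1500  ⇒  S_min = 1801/3200 m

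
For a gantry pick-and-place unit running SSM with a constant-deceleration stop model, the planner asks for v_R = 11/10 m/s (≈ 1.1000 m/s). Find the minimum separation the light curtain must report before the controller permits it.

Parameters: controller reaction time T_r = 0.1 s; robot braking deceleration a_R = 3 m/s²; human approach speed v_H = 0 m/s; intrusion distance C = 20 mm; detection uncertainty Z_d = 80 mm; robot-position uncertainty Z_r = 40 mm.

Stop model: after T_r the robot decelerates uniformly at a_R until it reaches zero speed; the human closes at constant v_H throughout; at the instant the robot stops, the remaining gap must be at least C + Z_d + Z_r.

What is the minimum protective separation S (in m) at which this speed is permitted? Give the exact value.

S_min = 271/600 m = 0.4517 m

T_s = v_R/a_R = (11/10)/3 = 0.3667 s
robot in T_r: 1.1000·0.1000 = 0.1100 m
robot under decel: 1.1000²/(2·3.0000) = 0.2017 m
human closes 0.0000·0.4667 = 0.0000 m
margins: 0.0200+0.0800+0.0400 = 0.1400 m
S_min ≈ 0.1100+0.2017+0.0000+0.1400  ⇒  S_min = 271/600 m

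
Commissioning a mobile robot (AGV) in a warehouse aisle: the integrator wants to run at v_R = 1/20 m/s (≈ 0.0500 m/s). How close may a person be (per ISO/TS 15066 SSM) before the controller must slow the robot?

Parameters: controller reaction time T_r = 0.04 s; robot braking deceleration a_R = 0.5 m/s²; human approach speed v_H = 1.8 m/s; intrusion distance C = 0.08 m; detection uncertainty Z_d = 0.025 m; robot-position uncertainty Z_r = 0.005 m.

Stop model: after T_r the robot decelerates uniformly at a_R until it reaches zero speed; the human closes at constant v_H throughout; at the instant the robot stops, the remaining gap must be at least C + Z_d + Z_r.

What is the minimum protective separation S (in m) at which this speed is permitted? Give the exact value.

S_min = 733/2000 m = 0.3665 m

T_s = v_R/a_R = (1/20)/(1/2) = 0.1000 s
robot covers v_R·T_r = 0.0500·0.0400 = 0.0020 m before braking
robot under decel: 0.0500²/(2·0.5000) = 0.0025 m
person approaches 1.8000·(0.0400+0.1000) = 0.2520 m
C+Z_d+Z_r = 0.0800+0.0250+0.0050 = 0.1100 m
S_min ≈ 0.0020+0.0025+0.2520+0.1100  ⇒  S_min = 733/2000 m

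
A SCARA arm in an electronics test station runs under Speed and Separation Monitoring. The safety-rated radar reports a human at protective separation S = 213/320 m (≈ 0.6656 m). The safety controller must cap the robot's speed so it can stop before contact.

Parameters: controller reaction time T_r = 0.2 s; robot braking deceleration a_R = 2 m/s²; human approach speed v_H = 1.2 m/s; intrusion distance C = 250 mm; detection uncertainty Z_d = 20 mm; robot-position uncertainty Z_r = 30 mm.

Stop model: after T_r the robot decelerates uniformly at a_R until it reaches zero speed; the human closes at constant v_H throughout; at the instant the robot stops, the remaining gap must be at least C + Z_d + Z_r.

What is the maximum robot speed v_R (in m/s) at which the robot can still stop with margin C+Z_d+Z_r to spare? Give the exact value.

v_R_max = 3/20 m/s = 0.1500 m/s

collect terms ⇒ (1/4)·v_R² + (4/5)·v_R + (-201/1600) = 0
  disc = (4/5)² − 4·(1/4)·(-201/1600) = 49/64 ; √disc = 7/8
  v_R = (−(4/5) + 7/8) / (2·(1/4)) = 3/20 m/s
check:
braking lasts T_s = (3/20)/2 = 0.0750 s
robot covers v_R·T_r = 0.1500·0.2000 = 0.0300 m before braking
braking distance = 0.1500²/(2·2.0000) = 0.0056 m
human over T_r+T_s: 1.2000·(0.2000+0.0750) = 0.3300 m
margins: 0.2500+0.0200+0.0300 = 0.3000 m
sum ≈ 0.0300+0.0056+0.3300+0.3000 ≈ 0.6656 m = S ✓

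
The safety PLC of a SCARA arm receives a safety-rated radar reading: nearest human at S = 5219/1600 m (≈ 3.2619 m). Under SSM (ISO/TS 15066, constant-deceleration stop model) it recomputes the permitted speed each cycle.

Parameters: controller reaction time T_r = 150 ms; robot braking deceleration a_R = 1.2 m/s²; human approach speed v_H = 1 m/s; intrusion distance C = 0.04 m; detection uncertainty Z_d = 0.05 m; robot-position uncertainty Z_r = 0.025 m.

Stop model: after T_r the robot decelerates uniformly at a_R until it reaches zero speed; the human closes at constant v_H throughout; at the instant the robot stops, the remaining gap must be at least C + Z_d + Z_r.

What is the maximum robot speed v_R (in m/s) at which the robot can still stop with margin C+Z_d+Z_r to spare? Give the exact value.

v_R_max = 7/4 m/s = 1.7500 m/s

at the boundary: (5/12)·v² + (59/60)·v + (-959/320) = 0
  disc = (59/60)² − 4·(5/12)·(-959/320) = 85849/14400 ; √disc = 293/120
  v_R = (−(59/60) + 293/120) / (2·(5/12)) = 7/4 m/s
check:
T_s = v_R/a_R = (7/4)/(6/5) = 1.4583 s
reaction-phase robot travel = 1.7500·0.1500 = 0.2625 m
robot covers 1.7500·1.4583 − ½·1.2000·1.4583² = 1.2760 m while stopping
human over T_r+T_s: 1.0000·(0.1500+1.4583) = 1.6083 m
residual clearance needed = 0.0400+0.0500+0.0250 = 0.1150 m
sum ≈ 0.2625+1.2760+1.6083+0.1150 ≈ 3.2619 m = S ✓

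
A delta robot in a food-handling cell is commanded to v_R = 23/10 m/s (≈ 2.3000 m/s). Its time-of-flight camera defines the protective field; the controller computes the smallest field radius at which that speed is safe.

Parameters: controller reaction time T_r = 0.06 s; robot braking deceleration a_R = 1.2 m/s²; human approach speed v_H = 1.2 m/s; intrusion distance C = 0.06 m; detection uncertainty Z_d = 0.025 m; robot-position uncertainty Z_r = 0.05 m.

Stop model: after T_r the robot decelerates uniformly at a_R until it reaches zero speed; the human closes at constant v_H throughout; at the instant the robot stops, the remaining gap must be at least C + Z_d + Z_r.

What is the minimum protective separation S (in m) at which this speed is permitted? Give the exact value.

braking lasts T_s = (23/10)/(6/5) = 1.9167 s
robot in T_r: 2.3000·0.0600 = 0.1380 m
robot covers 2.3000·1.9167 − ½·1.2000·1.9167² = 2.2042 m while stopping
human closes 1.2000·1.9767 = 2.3720 m
margins: 0.0600+0.0250+0.0500 = 0.1350 m
S_min ≈ 0.1380+2.2042+2.3720+0.1350  ⇒  S_min = 5819/1200 m

S_min = 5819/1200 m = 4.8492 m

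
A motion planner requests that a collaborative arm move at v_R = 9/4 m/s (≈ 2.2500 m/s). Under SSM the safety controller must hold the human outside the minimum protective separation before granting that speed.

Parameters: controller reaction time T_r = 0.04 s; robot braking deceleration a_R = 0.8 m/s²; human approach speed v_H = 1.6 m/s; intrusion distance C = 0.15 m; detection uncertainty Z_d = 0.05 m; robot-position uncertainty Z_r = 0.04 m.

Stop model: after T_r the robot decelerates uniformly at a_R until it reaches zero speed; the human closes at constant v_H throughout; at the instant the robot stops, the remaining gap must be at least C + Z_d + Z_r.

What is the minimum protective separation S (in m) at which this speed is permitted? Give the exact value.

S_min = 128929/16000 m = 8.0581 m

braking lasts T_s = (9/4)/(4/5) = 2.8125 s
reaction-phase robot travel = 2.2500·0.0400 = 0.0900 m
robot under decel: 2.2500²/(2·0.8000) = 3.1641 m
person approaches 1.6000·(0.0400+2.8125) = 4.5640 m
margins: 0.1500+0.0500+0.0400 = 0.2400 m
S_min ≈ 0.0900+3.1641+4.5640+0.2400  ⇒  S_min = 128929/16000 m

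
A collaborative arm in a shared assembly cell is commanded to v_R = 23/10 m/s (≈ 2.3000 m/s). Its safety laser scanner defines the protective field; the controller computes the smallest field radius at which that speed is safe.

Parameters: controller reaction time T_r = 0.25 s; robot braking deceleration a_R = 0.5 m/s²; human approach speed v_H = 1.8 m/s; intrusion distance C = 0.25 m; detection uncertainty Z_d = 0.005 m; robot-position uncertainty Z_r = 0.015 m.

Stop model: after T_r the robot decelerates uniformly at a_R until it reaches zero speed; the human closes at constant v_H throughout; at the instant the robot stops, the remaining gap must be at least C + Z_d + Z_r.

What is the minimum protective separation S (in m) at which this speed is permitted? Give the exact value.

T_s = v_R/a_R = (23/10)/(1/2) = 4.6000 s
robot in T_r: 2.3000·0.2500 = 0.5750 m
robot covers 2.3000·4.6000 − ½·0.5000·4.6000² = 5.2900 m while stopping
person approaches 1.8000·(0.2500+4.6000) = 8.7300 m
C+Z_d+Z_r = 0.2500+0.0050+0.0150 = 0.2700 m
S_min ≈ 0.5750+5.2900+8.7300+0.2700  ⇒  S_min = 2973/200 m

S_min = 2973/200 m = 14.8650 m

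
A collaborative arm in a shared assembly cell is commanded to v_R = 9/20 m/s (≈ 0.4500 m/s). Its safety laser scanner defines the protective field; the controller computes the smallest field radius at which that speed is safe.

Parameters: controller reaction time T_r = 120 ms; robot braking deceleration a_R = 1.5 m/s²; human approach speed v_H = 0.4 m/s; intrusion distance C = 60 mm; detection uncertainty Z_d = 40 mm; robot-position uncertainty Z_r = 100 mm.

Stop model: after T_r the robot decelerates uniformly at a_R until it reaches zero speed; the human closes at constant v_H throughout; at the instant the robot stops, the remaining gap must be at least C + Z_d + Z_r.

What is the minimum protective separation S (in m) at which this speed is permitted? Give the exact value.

S_min = 979/2000 m = 0.4895 m

T_s = v_R/a_R = (9/20)/(3/2) = 0.3000 s
robot in T_r: 0.4500·0.1200 = 0.0540 m
robot covers 0.4500·0.3000 − ½·1.5000·0.3000² = 0.0675 m while stopping
human closes 0.4000·0.4200 = 0.1680 m
residual clearance needed = 0.0600+0.0400+0.1000 = 0.2000 m
S_min ≈ 0.0540+0.0675+0.1680+0.2000  ⇒  S_min = 979/2000 m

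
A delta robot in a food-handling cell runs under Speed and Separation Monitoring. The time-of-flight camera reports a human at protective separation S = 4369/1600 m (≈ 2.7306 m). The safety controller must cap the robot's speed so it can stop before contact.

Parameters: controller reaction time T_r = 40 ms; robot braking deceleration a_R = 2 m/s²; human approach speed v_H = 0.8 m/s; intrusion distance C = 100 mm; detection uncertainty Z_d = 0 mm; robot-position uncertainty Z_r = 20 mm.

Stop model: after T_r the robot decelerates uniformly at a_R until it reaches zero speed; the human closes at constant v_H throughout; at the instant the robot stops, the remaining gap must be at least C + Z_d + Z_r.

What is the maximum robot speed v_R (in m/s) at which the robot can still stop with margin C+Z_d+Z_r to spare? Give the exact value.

v_R_max = 49/20 m/s = 2.4500 m/s

at the boundary: (1/4)·v² + (11/25)·v + (-20629/8000) = 0
  disc = (11/25)² − 4·(1/4)·(-20629/8000) = 110889/40000 ; √disc = 333/200
  v_R = (−(11/25) + 333/200) / (2·(1/4)) = 49/20 m/s
check:
T_s = v_R/a_R = (49/20)/2 = 1.2250 s
robot covers v_R·T_r = 2.4500·0.0400 = 0.0980 m before braking
robot covers 2.4500·1.2250 − ½·2.0000·1.2250² = 1.5006 m while stopping
person approaches 0.8000·(0.0400+1.2250) = 1.0120 m
residual clearance needed = 0.1000+0.0000+0.0200 = 0.1200 m
sum ≈ 0.0980+1.5006+1.0120+0.1200 ≈ 2.7306 m = S ✓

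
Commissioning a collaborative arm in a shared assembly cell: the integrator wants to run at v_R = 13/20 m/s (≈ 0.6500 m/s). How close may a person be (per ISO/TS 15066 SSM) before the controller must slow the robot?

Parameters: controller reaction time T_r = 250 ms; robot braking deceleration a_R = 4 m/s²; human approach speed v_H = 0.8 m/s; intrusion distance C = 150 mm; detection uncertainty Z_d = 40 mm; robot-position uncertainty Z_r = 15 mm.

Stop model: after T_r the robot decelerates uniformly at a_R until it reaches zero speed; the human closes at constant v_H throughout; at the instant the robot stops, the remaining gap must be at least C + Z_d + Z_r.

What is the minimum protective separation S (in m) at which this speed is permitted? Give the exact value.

T_s = v_R/a_R = (13/20)/4 = 0.1625 s
robot in T_r: 0.6500·0.2500 = 0.1625 m
robot under decel: 0.6500²/(2·4.0000) = 0.0528 m
human over T_r+T_s: 0.8000·(0.2500+0.1625) = 0.3300 m
C+Z_d+Z_r = 0.1500+0.0400+0.0150 = 0.2050 m
S_min ≈ 0.1625+0.0528+0.3300+0.2050  ⇒  S_min = 2401/3200 m

S_min = 2401/3200 m = 0.7503 m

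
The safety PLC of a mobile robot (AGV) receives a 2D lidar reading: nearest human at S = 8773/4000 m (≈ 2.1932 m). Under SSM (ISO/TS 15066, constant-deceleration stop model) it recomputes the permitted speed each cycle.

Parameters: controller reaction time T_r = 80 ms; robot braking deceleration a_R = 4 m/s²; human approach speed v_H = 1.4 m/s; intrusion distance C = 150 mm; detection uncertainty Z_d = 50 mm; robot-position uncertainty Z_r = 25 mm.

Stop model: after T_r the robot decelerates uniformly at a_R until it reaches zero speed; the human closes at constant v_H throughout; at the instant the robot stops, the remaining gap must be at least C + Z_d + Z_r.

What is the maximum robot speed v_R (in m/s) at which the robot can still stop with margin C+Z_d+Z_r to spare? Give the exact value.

collect terms ⇒ (1/8)·v_R² + (43/100)·v_R + (-297/160) = 0
  disc = (43/100)² − 4·(1/8)·(-297/160) = 44521/40000 ; √disc = 211/200
  v_R = (−(43/100) + 211/200) / (2·(1/8)) = 5/2 m/s
check:
stop time T_s = (5/2)/4 = 0.6250 s
robot in T_r: 2.5000·0.0800 = 0.2000 m
braking distance = 2.5000²/(2·4.0000) = 0.7812 m
human closes 1.4000·0.7050 = 0.9870 m
residual clearance needed = 0.1500+0.0500+0.0250 = 0.2250 m
sum ≈ 0.2000+0.7812+0.9870+0.2250 ≈ 2.1932 m = S ✓

v_R_max = 5/2 m/s = 2.5000 m/s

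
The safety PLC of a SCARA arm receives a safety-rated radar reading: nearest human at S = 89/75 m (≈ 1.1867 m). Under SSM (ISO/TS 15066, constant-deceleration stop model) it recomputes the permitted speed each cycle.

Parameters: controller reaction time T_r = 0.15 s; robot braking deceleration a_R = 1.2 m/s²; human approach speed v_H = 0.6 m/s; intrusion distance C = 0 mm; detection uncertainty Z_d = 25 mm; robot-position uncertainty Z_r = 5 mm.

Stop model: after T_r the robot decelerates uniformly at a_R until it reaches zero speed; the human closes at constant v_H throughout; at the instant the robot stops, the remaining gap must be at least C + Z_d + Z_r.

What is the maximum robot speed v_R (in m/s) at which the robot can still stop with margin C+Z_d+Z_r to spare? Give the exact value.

v_R_max = 1 m/s = 1.0000 m/s

collect terms ⇒ (5/12)·v_R² + (13/20)·v_R + (-16/15) = 0
  disc = (13/20)² − 4·(5/12)·(-16/15) = 7921/3600 ; √disc = 89/60
  v_R = (−(13/20) + 89/60) / (2·(5/12)) = 1 m/s
check:
braking lasts T_s = 1/(6/5) = 0.8333 s
robot in T_r: 1.0000·0.1500 = 0.1500 m
robot covers 1.0000·0.8333 − ½·1.2000·0.8333² = 0.4167 m while stopping
human closes 0.6000·0.9833 = 0.5900 m
C+Z_d+Z_r = 0.0000+0.0250+0.0050 = 0.0300 m
sum ≈ 0.1500+0.4167+0.5900+0.0300 ≈ 1.1867 m = S ✓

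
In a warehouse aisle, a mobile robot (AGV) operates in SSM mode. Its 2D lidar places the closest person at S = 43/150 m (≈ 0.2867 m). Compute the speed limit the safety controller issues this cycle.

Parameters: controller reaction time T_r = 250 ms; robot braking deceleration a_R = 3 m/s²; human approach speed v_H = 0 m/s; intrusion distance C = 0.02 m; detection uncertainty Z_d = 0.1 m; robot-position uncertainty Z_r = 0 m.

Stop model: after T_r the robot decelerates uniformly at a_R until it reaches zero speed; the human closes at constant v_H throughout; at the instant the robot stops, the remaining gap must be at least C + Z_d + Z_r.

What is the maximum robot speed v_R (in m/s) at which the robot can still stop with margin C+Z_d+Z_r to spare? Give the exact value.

at the boundary: (1/6)·v² + (1/4)·v + (-1/6) = 0
  disc = (1/4)² − 4·(1/6)·(-1/6) = 25/144 ; √disc = 5/12
  v_R = (−(1/4) + 5/12) / (2·(1/6)) = 1/2 m/s
check:
T_s = v_R/a_R = (1/2)/3 = 0.1667 s
reaction-phase robot travel = 0.5000·0.2500 = 0.1250 m
braking distance = 0.5000²/(2·3.0000) = 0.0417 m
human closes 0.0000·0.4167 = 0.0000 m
margins: 0.0200+0.1000+0.0000 = 0.1200 m
sum ≈ 0.1250+0.0417+0.0000+0.1200 ≈ 0.2867 m = S ✓

v_R_max = 1/2 m/s = 0.5000 m/s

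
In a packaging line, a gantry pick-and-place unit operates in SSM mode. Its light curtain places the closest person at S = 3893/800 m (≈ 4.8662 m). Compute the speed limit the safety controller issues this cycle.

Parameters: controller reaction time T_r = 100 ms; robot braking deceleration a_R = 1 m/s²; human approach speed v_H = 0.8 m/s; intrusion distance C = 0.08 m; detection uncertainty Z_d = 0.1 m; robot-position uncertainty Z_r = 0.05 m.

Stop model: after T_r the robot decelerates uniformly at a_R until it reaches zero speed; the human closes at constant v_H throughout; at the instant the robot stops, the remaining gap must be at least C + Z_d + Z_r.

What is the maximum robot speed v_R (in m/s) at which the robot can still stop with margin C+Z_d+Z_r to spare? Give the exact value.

collect terms ⇒ (1/2)·v_R² + (9/10)·v_R + (-729/160) = 0
  disc = (9/10)² − 4·(1/2)·(-729/160) = 3969/400 ; √disc = 63/20
  v_R = (−(9/10) + 63/20) / (2·(1/2)) = 9/4 m/s
check:
stop time T_s = (9/4)/1 = 2.2500 s
reaction-phase robot travel = 2.2500·0.1000 = 0.2250 m
robot covers 2.2500·2.2500 − ½·1.0000·2.2500² = 2.5312 m while stopping
human over T_r+T_s: 0.8000·(0.1000+2.2500) = 1.8800 m
residual clearance needed = 0.0800+0.1000+0.0500 = 0.2300 m
sum ≈ 0.2250+2.5312+1.8800+0.2300 ≈ 4.8662 m = S ✓

v_R_max = 9/4 m/s = 2.2500 m/s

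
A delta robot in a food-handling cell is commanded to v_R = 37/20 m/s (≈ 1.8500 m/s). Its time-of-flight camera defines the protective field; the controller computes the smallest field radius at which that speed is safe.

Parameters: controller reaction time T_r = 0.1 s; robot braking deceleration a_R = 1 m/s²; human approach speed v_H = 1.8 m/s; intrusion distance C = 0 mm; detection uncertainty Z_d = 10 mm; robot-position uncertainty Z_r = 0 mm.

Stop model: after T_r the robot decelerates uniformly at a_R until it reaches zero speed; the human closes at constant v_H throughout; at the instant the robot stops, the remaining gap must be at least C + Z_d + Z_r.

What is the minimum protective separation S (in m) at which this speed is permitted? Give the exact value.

S_min = 4333/800 m = 5.4162 m

stop time T_s = (37/20)/1 = 1.8500 s
robot covers v_R·T_r = 1.8500·0.1000 = 0.1850 m before braking
robot under decel: 1.8500²/(2·1.0000) = 1.7112 m
human over T_r+T_s: 1.8000·(0.1000+1.8500) = 3.5100 m
margins: 0.0000+0.0100+0.0000 = 0.0100 m
S_min ≈ 0.1850+1.7112+3.5100+0.0100  ⇒  S_min = 4333/800 m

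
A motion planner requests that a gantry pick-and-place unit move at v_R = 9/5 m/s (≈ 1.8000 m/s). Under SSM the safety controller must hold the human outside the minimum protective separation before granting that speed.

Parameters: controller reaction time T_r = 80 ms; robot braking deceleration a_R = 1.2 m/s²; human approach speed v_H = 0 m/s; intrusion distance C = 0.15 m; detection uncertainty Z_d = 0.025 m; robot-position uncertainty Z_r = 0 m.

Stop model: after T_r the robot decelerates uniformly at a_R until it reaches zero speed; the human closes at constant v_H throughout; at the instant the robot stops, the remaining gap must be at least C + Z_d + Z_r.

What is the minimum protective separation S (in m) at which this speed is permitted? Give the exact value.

braking lasts T_s = (9/5)/(6/5) = 1.5000 s
robot covers v_R·T_r = 1.8000·0.0800 = 0.1440 m before braking
robot covers 1.8000·1.5000 − ½·1.2000·1.5000² = 1.3500 m while stopping
human closes 0.0000·1.5800 = 0.0000 m
C+Z_d+Z_r = 0.1500+0.0250+0.0000 = 0.1750 m
S_min ≈ 0.1440+1.3500+0.0000+0.1750  ⇒  S_min = 1669/1000 m

S_min = 1669/1000 m = 1.6690 m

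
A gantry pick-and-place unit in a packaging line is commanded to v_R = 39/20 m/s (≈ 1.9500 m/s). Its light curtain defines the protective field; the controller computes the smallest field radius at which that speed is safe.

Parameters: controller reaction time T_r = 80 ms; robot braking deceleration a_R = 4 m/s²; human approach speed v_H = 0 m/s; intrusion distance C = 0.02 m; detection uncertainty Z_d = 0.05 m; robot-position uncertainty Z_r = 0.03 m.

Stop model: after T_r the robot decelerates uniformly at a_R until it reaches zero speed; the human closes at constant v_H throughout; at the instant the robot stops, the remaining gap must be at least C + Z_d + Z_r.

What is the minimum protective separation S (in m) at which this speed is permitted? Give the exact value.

braking lasts T_s = (39/20)/4 = 0.4875 s
robot in T_r: 1.9500·0.0800 = 0.1560 m
robot covers 1.9500·0.4875 − ½·4.0000·0.4875² = 0.4753 m while stopping
human over T_r+T_s: 0.0000·(0.0800+0.4875) = 0.0000 m
margins: 0.0200+0.0500+0.0300 = 0.1000 m
S_min ≈ 0.1560+0.4753+0.0000+0.1000  ⇒  S_min = 11701/16000 m

S_min = 11701/16000 m = 0.7313 m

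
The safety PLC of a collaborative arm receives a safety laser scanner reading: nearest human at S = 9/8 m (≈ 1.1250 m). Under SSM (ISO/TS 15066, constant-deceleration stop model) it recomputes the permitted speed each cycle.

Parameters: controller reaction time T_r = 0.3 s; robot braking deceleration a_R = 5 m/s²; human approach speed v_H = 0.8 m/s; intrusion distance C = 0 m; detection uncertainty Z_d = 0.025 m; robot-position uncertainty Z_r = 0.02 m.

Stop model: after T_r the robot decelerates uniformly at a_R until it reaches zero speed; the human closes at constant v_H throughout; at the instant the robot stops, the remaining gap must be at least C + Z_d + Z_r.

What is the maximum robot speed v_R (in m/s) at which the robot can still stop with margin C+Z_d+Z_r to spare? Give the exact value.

quadratic (1/10)·v² + (23/50)·v + (-21/25) = 0
  disc = (23/50)² − 4·(1/10)·(-21/25) = 1369/2500 ; √disc = 37/50
  v_R = (−(23/50) + 37/50) / (2·(1/10)) = 7/5 m/s
check:
T_s = v_R/a_R = (7/5)/5 = 0.2800 s
robot covers v_R·T_r = 1.4000·0.3000 = 0.4200 m before braking
robot covers 1.4000·0.2800 − ½·5.0000·0.2800² = 0.1960 m while stopping
person approaches 0.8000·(0.3000+0.2800) = 0.4640 m
margins: 0.0000+0.0250+0.0200 = 0.0450 m
sum ≈ 0.4200+0.1960+0.4640+0.0450 ≈ 1.1250 m = S ✓

v_R_max = 7/5 m/s = 1.4000 m/s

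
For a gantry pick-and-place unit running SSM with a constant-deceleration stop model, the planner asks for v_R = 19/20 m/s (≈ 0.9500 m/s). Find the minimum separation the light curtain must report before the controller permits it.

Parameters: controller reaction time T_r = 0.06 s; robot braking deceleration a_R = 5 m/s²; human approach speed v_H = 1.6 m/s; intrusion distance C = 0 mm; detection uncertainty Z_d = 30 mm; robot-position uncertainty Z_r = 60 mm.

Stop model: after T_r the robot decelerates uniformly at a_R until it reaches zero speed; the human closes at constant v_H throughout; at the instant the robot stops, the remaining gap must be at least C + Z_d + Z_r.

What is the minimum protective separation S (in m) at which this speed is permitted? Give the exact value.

S_min = 2549/4000 m = 0.6372 m

T_s = v_R/a_R = (19/20)/5 = 0.1900 s
robot in T_r: 0.9500·0.0600 = 0.0570 m
braking distance = 0.9500²/(2·5.0000) = 0.0902 m
human closes 1.6000·0.2500 = 0.4000 m
C+Z_d+Z_r = 0.0000+0.0300+0.0600 = 0.0900 m
S_min ≈ 0.0570+0.0902+0.4000+0.0900  ⇒  S_min = 2549/4000 m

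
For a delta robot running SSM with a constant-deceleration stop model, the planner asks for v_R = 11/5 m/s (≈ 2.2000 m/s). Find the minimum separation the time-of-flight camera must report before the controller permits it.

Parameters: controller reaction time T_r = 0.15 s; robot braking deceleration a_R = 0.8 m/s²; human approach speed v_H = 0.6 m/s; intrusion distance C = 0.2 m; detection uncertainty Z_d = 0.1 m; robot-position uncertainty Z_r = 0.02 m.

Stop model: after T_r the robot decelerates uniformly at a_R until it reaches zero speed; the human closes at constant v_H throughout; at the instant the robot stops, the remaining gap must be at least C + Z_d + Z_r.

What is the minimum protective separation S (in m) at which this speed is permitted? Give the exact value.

stop time T_s = (11/5)/(4/5) = 2.7500 s
robot in T_r: 2.2000·0.1500 = 0.3300 m
braking distance = 2.2000²/(2·0.8000) = 3.0250 m
human over T_r+T_s: 0.6000·(0.1500+2.7500) = 1.7400 m
C+Z_d+Z_r = 0.2000+0.1000+0.0200 = 0.3200 m
S_min ≈ 0.3300+3.0250+1.7400+0.3200  ⇒  S_min = 1083/200 m

S_min = 1083/200 m = 5.4150 m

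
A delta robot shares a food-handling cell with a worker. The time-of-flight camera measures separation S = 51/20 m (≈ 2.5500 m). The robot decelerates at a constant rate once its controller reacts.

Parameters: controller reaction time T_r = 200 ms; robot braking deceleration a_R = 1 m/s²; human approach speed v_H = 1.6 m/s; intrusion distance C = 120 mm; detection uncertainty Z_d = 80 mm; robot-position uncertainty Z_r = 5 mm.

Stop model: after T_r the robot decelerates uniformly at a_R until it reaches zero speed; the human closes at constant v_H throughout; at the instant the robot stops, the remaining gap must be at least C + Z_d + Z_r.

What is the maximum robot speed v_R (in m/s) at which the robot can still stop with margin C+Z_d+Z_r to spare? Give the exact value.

at the boundary: (1/2)·v² + (9/5)·v + (-81/40) = 0
  disc = (9/5)² − 4·(1/2)·(-81/40) = 729/100 ; √disc = 27/10
  v_R = (−(9/5) + 27/10) / (2·(1/2)) = 9/10 m/s
check:
stop time T_s = (9/10)/1 = 0.9000 s
robot in T_r: 0.9000·0.2000 = 0.1800 m
robot covers 0.9000·0.9000 − ½·1.0000·0.9000² = 0.4050 m while stopping
human over T_r+T_s: 1.6000·(0.2000+0.9000) = 1.7600 m
C+Z_d+Z_r = 0.1200+0.0800+0.0050 = 0.2050 m
sum ≈ 0.1800+0.4050+1.7600+0.2050 ≈ 2.5500 m = S ✓

v_R_max = 9/10 m/s = 0.9000 m/s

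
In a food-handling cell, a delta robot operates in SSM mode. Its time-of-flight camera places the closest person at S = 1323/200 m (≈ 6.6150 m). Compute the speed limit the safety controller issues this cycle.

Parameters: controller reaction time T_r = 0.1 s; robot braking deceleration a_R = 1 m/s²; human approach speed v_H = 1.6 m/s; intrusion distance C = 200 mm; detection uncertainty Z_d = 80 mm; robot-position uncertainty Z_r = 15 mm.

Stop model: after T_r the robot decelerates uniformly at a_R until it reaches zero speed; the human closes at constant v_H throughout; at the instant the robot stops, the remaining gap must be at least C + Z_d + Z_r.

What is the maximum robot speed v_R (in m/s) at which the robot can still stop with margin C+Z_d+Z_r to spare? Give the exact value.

v_R_max = 11/5 m/s = 2.2000 m/s

at the boundary: (1/2)·v² + (17/10)·v + (-154/25) = 0
  disc = (17/10)² − 4·(1/2)·(-154/25) = 1521/100 ; √disc = 39/10
  v_R = (−(17/10) + 39/10) / (2·(1/2)) = 11/5 m/s
check:
T_s = v_R/a_R = (11/5)/1 = 2.2000 s
robot covers v_R·T_r = 2.2000·0.1000 = 0.2200 m before braking
robot covers 2.2000·2.2000 − ½·1.0000·2.2000² = 2.4200 m while stopping
human closes 1.6000·2.3000 = 3.6800 m
margins: 0.2000+0.0800+0.0150 = 0.2950 m
sum ≈ 0.2200+2.4200+3.6800+0.2950 ≈ 6.6150 m = S ✓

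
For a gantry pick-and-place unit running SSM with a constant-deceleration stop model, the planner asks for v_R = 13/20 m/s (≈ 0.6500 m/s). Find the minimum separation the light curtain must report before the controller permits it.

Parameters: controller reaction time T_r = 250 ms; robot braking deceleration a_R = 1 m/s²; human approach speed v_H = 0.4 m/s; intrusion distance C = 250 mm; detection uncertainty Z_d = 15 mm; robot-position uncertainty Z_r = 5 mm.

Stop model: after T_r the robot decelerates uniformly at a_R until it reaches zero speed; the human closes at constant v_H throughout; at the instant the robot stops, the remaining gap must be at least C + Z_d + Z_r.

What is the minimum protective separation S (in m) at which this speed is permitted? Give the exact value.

stop time T_s = (13/20)/1 = 0.6500 s
robot covers v_R·T_r = 0.6500·0.2500 = 0.1625 m before braking
robot covers 0.6500·0.6500 − ½·1.0000·0.6500² = 0.2112 m while stopping
human over T_r+T_s: 0.4000·(0.2500+0.6500) = 0.3600 m
C+Z_d+Z_r = 0.2500+0.0150+0.0050 = 0.2700 m
S_min ≈ 0.1625+0.2112+0.3600+0.2700  ⇒  S_min = 803/800 m

S_min = 803/800 m = 1.0037 m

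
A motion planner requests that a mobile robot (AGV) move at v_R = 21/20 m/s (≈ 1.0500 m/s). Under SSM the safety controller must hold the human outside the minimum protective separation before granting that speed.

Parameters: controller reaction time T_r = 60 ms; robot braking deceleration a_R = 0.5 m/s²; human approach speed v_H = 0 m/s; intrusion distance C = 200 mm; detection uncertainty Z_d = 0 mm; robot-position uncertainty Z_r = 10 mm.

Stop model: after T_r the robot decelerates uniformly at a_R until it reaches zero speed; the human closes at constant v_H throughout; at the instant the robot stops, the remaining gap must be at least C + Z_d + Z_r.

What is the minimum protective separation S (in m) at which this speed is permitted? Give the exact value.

S_min = 2751/2000 m = 1.3755 m

braking lasts T_s = (21/20)/(1/2) = 2.1000 s
reaction-phase robot travel = 1.0500·0.0600 = 0.0630 m
braking distance = 1.0500²/(2·0.5000) = 1.1025 m
human closes 0.0000·2.1600 = 0.0000 m
residual clearance needed = 0.2000+0.0000+0.0100 = 0.2100 m
S_min ≈ 0.0630+1.1025+0.0000+0.2100  ⇒  S_min = 2751/2000 m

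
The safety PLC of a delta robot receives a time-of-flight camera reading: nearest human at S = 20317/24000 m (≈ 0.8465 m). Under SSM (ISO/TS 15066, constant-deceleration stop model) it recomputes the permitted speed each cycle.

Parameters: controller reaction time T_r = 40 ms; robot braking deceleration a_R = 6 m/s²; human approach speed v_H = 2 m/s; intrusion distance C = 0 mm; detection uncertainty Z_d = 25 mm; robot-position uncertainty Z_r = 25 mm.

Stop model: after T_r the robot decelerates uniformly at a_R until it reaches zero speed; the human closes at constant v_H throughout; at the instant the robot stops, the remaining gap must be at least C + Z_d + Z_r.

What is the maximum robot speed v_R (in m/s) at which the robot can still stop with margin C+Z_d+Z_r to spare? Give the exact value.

v_R_max = 29/20 m/s = 1.4500 m/s

collect terms ⇒ (1/12)·v_R² + (28/75)·v_R + (-17197/24000) = 0
  disc = (28/75)² − 4·(1/12)·(-17197/24000) = 15129/40000 ; √disc = 123/200
  v_R = (−(28/75) + 123/200) / (2·(1/12)) = 29/20 m/s
check:
T_s = v_R/a_R = (29/20)/6 = 0.2417 s
reaction-phase robot travel = 1.4500·0.0400 = 0.0580 m
braking distance = 1.4500²/(2·6.0000) = 0.1752 m
human closes 2.0000·0.2817 = 0.5633 m
C+Z_d+Z_r = 0.0000+0.0250+0.0250 = 0.0500 m
sum ≈ 0.0580+0.1752+0.5633+0.0500 ≈ 0.8465 m = S ✓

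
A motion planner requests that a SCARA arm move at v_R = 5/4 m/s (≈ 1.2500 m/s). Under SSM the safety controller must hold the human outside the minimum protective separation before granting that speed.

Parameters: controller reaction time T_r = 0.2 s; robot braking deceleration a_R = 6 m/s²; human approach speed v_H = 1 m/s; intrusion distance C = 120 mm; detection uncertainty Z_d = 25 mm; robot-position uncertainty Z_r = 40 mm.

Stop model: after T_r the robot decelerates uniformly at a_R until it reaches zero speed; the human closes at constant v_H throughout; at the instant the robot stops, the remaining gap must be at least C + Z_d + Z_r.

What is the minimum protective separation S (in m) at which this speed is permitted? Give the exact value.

braking lasts T_s = (5/4)/6 = 0.2083 s
robot in T_r: 1.2500·0.2000 = 0.2500 m
braking distance = 1.2500²/(2·6.0000) = 0.1302 m
human closes 1.0000·0.4083 = 0.4083 m
margins: 0.1200+0.0250+0.0400 = 0.1850 m
S_min ≈ 0.2500+0.1302+0.4083+0.1850  ⇒  S_min = 4673/4800 m

S_min = 4673/4800 m = 0.9735 m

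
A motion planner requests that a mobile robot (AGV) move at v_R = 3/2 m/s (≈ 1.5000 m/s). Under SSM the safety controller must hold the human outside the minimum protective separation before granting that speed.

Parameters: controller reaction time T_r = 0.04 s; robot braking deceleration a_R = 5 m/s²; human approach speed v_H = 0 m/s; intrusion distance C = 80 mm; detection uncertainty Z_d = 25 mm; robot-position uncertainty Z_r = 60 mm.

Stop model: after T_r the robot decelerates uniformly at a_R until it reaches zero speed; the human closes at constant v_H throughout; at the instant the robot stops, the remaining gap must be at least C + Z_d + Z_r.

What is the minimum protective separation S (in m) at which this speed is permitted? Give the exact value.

T_s = v_R/a_R = (3/2)/5 = 0.3000 s
reaction-phase robot travel = 1.5000·0.0400 = 0.0600 m
braking distance = 1.5000²/(2·5.0000) = 0.2250 m
human closes 0.0000·0.3400 = 0.0000 m
C+Z_d+Z_r = 0.0800+0.0250+0.0600 = 0.1650 m
S_min ≈ 0.0600+0.2250+0.0000+0.1650  ⇒  S_min = 9/20 m

S_min = 9/20 m = 0.4500 m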